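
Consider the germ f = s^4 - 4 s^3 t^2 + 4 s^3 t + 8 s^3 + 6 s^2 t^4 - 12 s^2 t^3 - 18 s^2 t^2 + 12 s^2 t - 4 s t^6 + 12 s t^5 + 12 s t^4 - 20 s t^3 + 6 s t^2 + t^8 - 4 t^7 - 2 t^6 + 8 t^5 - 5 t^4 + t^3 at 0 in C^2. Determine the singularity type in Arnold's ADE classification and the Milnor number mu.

Type E_{6}, Milnor number mu = 6.

The Hessian of f at 0 has rank 0. Corank 2; j^3 = (2*s + t)^3 is a perfect cube, so E-series; the 4-jet and mu = 6 give E_6.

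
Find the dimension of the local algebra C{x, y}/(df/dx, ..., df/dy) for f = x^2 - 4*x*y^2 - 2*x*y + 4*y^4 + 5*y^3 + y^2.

2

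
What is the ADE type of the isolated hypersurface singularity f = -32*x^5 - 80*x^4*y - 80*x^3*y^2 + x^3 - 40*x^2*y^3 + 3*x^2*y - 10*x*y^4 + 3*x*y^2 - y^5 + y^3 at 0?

E8

The Hessian of f at 0 is [[0, 0], [0, 0]] with rank 0, so corank 2. A Groebner basis of the Jacobian ideal J(f) in C{x,y} is {y^5, x*y^3 + 7*y^4/8, x^2 + 2*x*y + y^2}; counting standard monomials gives mu = 8. Corank 2; j^3 = (x + y)^3 is a perfect cube, so E-series; the 5-jet and mu = 8 give E_8.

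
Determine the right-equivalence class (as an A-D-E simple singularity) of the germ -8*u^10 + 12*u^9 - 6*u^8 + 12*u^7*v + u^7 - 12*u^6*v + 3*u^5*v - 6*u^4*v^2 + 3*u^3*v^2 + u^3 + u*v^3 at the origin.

The Hessian of f at 0 has rank 0. Corank 2; j^3 = u^3 is a perfect cube, so E-series; the 4-jet and mu = 7 give E_7.

E7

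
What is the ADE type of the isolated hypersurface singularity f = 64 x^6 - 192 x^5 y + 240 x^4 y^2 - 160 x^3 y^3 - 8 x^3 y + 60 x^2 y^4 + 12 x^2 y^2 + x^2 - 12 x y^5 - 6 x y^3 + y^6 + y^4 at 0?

A_3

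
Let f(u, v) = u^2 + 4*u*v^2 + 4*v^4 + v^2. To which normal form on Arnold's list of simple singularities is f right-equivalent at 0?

A_1

The Hessian of f at 0 has rank 2. Corank 0: nondegenerate Morse point, so A_1.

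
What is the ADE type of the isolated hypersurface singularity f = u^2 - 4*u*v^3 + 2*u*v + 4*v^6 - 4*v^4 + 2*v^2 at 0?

A_{1}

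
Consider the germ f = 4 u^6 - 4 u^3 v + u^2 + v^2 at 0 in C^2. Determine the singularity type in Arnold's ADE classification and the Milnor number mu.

Type A1, Milnor number mu = 1.

The Hessian of f at 0 has rank 2. Corank 0: nondegenerate Morse point, so A_1.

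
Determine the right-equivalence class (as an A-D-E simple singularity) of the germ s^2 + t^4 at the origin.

A_{3}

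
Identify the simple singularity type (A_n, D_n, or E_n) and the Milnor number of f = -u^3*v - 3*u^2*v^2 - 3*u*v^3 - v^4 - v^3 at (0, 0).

The Hessian of f at 0 has rank 0. Corank 2; j^3 = -v^3 is a perfect cube, so E-series; the 4-jet and mu = 7 give E_7.

Type E_7, Milnor number mu = 7.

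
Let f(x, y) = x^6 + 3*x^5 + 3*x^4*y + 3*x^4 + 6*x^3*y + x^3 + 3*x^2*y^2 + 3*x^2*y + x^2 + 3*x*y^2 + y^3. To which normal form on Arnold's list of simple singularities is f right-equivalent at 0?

A_{2}

The Hessian of f at 0 is [[2, 0], [0, 0]] with rank 1, so corank 1. A Groebner basis of the Jacobian ideal J(f) in C{x,y} is {y^2, x}; counting standard monomials gives mu = 2. Corank 1: A-series; mu = 2 gives A_2.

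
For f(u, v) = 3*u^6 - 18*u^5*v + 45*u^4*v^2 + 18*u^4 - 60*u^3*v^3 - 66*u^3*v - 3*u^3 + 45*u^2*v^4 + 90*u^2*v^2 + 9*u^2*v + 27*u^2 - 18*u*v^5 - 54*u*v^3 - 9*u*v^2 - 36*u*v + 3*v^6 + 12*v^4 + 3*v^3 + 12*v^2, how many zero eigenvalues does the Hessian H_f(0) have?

1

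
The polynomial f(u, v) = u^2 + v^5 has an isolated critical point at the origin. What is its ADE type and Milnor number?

Type A4, Milnor number mu = 4.

The Hessian of f at 0 is [[2, 0], [0, 0]] with rank 1, so corank 1. A Groebner basis of the Jacobian ideal J(f) in C{u,v} is {v^4, u}; counting standard monomials gives mu = 4. Corank 1: A-series; mu = 4 gives A_4.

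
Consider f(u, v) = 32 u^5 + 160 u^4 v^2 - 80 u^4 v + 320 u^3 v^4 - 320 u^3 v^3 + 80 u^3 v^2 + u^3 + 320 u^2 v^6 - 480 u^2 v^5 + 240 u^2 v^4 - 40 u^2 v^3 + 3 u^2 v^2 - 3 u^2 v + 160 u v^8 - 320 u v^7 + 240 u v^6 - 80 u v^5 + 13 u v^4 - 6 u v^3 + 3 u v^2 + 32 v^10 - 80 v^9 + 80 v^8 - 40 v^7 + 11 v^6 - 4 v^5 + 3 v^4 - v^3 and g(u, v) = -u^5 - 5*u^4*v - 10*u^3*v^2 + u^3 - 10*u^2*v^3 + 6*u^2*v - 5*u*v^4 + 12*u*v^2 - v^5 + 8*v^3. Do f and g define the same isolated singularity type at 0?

The Hessian of f at 0 has rank 0. Corank 2; j^3 = (u - v)^3 is a perfect cube, so E-series; the 5-jet and mu = 8 give E_8. The Hessian of g at 0 has rank 0. Corank 2; j^3 = (u + 2*v)^3 is a perfect cube, so E-series; the 5-jet and mu = 8 give E_8. Both have type E_8, hence right-equivalent.

Yes.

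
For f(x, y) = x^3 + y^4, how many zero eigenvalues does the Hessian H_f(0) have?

The Hessian at 0 is [[0, 0], [0, 0]] of rank 0; hence corank 2.

2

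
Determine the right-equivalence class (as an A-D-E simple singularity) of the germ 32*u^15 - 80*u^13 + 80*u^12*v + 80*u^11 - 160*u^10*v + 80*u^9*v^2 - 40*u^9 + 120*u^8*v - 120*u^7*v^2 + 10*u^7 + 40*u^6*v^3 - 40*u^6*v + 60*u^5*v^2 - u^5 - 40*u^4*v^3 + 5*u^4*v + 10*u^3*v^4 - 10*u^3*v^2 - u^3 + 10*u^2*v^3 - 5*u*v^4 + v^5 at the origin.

E_8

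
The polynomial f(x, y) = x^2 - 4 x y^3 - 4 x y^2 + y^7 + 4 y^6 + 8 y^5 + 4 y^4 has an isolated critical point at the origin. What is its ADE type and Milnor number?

Type A_6, Milnor number mu = 6.

The Hessian of f at 0 has rank 1. Corank 1: A-series; mu = 6 gives A_6.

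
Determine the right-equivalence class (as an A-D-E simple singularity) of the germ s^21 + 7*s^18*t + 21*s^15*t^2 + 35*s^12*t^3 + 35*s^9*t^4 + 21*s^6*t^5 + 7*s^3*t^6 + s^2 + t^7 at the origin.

The Hessian of f at 0 is [[2, 0], [0, 0]] with rank 1, so corank 1. A Groebner basis of the Jacobian ideal J(f) in C{s,t} is {t^6, s}; counting standard monomials gives mu = 6. Corank 1: A-series; mu = 6 gives A_6.

A6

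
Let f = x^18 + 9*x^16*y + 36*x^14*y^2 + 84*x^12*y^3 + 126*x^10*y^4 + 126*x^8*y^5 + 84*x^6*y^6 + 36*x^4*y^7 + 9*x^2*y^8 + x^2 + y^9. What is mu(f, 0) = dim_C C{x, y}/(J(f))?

The Hessian of f at 0 has rank 1. Corank 1: A-series; mu = 8 gives A_8.

8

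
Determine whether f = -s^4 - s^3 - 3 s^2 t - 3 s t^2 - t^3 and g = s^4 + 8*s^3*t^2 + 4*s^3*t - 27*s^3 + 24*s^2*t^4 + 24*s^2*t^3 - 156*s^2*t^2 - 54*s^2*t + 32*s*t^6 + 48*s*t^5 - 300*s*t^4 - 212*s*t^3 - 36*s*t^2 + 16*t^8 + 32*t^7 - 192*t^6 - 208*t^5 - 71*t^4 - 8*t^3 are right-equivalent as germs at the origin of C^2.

Yes.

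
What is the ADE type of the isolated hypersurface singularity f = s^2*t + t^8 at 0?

D_{9}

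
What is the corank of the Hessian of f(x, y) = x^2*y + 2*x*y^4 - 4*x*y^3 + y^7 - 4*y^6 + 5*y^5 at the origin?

2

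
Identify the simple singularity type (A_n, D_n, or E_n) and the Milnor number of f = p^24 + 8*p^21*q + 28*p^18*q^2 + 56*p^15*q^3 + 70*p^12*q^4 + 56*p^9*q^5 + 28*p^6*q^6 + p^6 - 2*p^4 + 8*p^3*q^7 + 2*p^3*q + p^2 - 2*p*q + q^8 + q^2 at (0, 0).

The Hessian of f at 0 is [[2, -2], [-2, 2]] with rank 1, so corank 1. A Groebner basis of the Jacobian ideal J(f) in C{p,q} is {3*p^2 - 7*p*q + q^4 + 4*q^2, p^3 - p + q, p^2*q - 2*p/3 - q^3/3 + 2*q/3, p*q^2 - p/3 - 2*q^3/3 + q/3}; counting standard monomials gives mu = 7. Corank 1: A-series; mu = 7 gives A_7.

Type A7, Milnor number mu = 7.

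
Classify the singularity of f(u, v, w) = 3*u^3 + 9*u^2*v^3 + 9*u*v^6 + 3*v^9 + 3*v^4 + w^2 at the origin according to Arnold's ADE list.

E6

The Hessian of f at 0 is [[0, 0, 0], [0, 0, 0], [0, 0, 2]] with rank 1, so corank 2. A Groebner basis of the Jacobian ideal J(f) in C{u,v,w} is {v^3, u^2, w}; counting standard monomials gives mu = 6. Corank 2; j^3 = 3*u^3 is a perfect cube, so E-series; the 4-jet and mu = 6 give E_6.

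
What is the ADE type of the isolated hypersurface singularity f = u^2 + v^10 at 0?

A_{9}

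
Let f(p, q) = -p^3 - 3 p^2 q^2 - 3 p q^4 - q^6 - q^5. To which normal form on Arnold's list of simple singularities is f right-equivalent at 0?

E8

The Hessian of f at 0 has rank 0. Corank 2; j^3 = -p^3 is a perfect cube, so E-series; the 5-jet and mu = 8 give E_8.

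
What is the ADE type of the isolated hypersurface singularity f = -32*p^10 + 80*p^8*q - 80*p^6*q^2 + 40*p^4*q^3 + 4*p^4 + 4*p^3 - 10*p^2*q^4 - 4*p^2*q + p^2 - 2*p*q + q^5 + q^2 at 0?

A_4

The Hessian of f at 0 has rank 1. Corank 1: A-series; mu = 4 gives A_4.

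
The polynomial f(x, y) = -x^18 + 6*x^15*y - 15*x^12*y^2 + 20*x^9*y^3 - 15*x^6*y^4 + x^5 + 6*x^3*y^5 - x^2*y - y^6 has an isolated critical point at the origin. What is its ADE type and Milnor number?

Type D_7, Milnor number mu = 7.

The Hessian of f at 0 has rank 0. Corank 2; j^3 = -x^2*y has shape L^2 M (L != M), so D-series; mu = 7 gives D_7.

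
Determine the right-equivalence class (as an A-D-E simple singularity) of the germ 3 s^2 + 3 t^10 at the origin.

The Hessian of f at 0 is [[6, 0], [0, 0]] with rank 1, so corank 1. A Groebner basis of the Jacobian ideal J(f) in C{s,t} is {t^9, s}; counting standard monomials gives mu = 9. Corank 1: A-series; mu = 9 gives A_9.

A_9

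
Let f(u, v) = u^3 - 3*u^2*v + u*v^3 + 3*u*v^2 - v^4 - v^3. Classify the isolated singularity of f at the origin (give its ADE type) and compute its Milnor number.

Type E7, Milnor number mu = 7.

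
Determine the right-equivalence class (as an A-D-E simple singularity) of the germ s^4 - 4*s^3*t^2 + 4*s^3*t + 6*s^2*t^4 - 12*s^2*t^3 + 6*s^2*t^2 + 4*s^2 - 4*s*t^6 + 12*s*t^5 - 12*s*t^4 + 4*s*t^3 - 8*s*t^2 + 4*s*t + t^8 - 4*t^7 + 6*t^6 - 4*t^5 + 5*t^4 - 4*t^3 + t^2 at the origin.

A3

The Hessian of f at 0 has rank 1. Corank 1: A-series; mu = 3 gives A_3.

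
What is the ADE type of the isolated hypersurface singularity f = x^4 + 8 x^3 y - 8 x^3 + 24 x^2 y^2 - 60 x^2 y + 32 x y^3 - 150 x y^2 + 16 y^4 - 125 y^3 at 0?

E_{6}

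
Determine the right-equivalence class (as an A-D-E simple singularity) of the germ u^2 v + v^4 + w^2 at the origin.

D_5

The Hessian of f at 0 is [[0, 0, 0], [0, 0, 0], [0, 0, 2]] with rank 1, so corank 2. A Groebner basis of the Jacobian ideal J(f) in C{u,v,w} is {u^3, u^2/4 + v^3, u*v, w}; counting standard monomials gives mu = 5. Corank 2; j^3 = u^2*v has shape L^2 M (L != M), so D-series; mu = 5 gives D_5.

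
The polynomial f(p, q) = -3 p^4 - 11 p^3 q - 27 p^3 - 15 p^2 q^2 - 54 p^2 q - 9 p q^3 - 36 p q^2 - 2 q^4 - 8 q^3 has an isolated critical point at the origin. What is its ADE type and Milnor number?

Type E_7, Milnor number mu = 7.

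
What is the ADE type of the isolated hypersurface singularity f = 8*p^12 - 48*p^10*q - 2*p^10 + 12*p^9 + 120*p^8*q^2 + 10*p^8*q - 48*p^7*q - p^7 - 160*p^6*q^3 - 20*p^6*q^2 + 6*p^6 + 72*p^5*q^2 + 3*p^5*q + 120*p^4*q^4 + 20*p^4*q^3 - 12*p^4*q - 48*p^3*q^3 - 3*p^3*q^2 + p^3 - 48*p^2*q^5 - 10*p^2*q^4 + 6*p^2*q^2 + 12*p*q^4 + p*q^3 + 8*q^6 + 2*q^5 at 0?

E_7

The Hessian of f at 0 has rank 0. Corank 2; j^3 = p^3 is a perfect cube, so E-series; the 4-jet and mu = 7 give E_7.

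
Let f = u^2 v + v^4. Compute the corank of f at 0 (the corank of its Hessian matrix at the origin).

The Hessian at 0 is [[0, 0], [0, 0]] of rank 0; hence corank 2.

2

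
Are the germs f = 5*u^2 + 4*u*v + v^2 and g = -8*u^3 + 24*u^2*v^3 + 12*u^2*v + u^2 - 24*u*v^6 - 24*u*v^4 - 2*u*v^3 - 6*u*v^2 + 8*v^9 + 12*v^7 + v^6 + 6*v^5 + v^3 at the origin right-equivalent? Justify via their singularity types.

The Hessian of f at 0 is [[10, 4], [4, 2]] with rank 2, so corank 0. A Groebner basis of the Jacobian ideal J(f) in C{u,v} is {u, v}; counting standard monomials gives mu = 1. Corank 0: nondegenerate Morse point, so A_1. The Hessian of g at 0 is [[2, 0], [0, 0]] with rank 1, so corank 1. A Groebner basis of the Jacobian ideal J(g) in C{u,v} is {v^2, u}; counting standard monomials gives mu = 2. Corank 1: A-series; mu = 2 gives A_2. f is A_1 but g is A_2, hence not right-equivalent.

No.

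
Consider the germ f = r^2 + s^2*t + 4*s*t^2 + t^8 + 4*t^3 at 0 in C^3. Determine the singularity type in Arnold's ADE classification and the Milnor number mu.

Type D9, Milnor number mu = 9.

The Hessian of f at 0 is [[0, 0, 0], [0, 0, 0], [0, 0, 2]] with rank 1, so corank 2. A Groebner basis of the Jacobian ideal J(f) in C{s,t,r} is {s^2/8 + t^7 - t^2/2, s^3 + 8*t^3, s*t + 2*t^2, r}; counting standard monomials gives mu = 9. Corank 2; j^3 = t*(s + 2*t)^2 has shape L^2 M (L != M), so D-series; mu = 9 gives D_9.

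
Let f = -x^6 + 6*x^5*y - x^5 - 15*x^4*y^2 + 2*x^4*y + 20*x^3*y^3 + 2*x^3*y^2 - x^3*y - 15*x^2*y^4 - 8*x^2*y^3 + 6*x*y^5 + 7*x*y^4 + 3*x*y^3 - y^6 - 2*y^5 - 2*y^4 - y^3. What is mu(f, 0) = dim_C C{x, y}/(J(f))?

The Hessian of f at 0 has rank 0. Corank 2; j^3 = -y^3 is a perfect cube, so E-series; the 4-jet and mu = 7 give E_7.

7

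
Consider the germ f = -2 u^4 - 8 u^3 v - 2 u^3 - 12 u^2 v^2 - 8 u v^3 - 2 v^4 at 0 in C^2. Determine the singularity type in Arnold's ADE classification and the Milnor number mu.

Type E_6, Milnor number mu = 6.

The Hessian of f at 0 is [[0, 0], [0, 0]] with rank 0, so corank 2. A Groebner basis of the Jacobian ideal J(f) in C{u,v} is {v^4, u*v^2 + v^3/3, u^2}; counting standard monomials gives mu = 6. Corank 2; j^3 = -2*u^3 is a perfect cube, so E-series; the 4-jet and mu = 6 give E_6.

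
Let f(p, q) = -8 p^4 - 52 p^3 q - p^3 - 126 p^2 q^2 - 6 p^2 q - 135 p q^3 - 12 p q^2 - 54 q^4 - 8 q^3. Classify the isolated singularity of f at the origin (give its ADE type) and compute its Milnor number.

The Hessian of f at 0 has rank 0. Corank 2; j^3 = -(p + 2*q)^3 is a perfect cube, so E-series; the 4-jet and mu = 7 give E_7.

Type E7, Milnor number mu = 7.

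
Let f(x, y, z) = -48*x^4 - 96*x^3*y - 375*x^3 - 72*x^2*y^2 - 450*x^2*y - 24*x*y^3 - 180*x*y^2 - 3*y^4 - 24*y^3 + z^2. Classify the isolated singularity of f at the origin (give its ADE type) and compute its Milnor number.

Type E6, Milnor number mu = 6.

The Hessian of f at 0 is [[0, 0, 0], [0, 0, 0], [0, 0, 2]] with rank 1, so corank 2. A Groebner basis of the Jacobian ideal J(f) in C{x,y,z} is {y^4, x*y^2 + 13*y^3/30, x^2 + 4*x*y/5 + 4*y^2/25, z}; counting standard monomials gives mu = 6. Corank 2; j^3 = -3*(5*x + 2*y)^3 is a perfect cube, so E-series; the 4-jet and mu = 6 give E_6.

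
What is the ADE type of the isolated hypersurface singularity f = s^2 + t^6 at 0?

The Hessian of f at 0 is [[2, 0], [0, 0]] with rank 1, so corank 1. A Groebner basis of the Jacobian ideal J(f) in C{s,t} is {t^5, s}; counting standard monomials gives mu = 5. Corank 1: A-series; mu = 5 gives A_5.

A_{5}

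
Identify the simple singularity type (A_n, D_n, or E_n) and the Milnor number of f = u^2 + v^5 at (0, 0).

Type A4, Milnor number mu = 4.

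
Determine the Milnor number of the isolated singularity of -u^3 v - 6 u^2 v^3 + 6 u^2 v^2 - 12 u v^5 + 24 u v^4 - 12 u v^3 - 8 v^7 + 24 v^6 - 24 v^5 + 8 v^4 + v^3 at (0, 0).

The Hessian of f at 0 is [[0, 0], [0, 0]] with rank 0, so corank 2. A Groebner basis of the Jacobian ideal J(f) in C{u,v} is {u^3 - 12*u*v^2 - 3*v^2, u^2*v - 4*u*v^2, v^3}; counting standard monomials gives mu = 7. Corank 2; j^3 = v^3 is a perfect cube, so E-series; the 4-jet and mu = 7 give E_7.

7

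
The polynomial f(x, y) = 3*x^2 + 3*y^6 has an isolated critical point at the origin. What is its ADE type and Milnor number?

The Hessian of f at 0 has rank 1. Corank 1: A-series; mu = 5 gives A_5.

Type A_{5}, Milnor number mu = 5.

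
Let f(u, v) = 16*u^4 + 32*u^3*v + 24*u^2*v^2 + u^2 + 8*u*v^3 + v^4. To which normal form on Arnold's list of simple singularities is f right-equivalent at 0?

The Hessian of f at 0 has rank 1. Corank 1: A-series; mu = 3 gives A_3.

A_{3}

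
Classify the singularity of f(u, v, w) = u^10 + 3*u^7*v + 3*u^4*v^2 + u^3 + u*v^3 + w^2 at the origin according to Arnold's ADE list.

The Hessian of f at 0 is [[0, 0, 0], [0, 0, 0], [0, 0, 2]] with rank 1, so corank 2. A Groebner basis of the Jacobian ideal J(f) in C{u,v,w} is {u^3, u*v^2, 3*u^2 + v^3, w}; counting standard monomials gives mu = 7. Corank 2; j^3 = u^3 is a perfect cube, so E-series; the 4-jet and mu = 7 give E_7.

E_{7}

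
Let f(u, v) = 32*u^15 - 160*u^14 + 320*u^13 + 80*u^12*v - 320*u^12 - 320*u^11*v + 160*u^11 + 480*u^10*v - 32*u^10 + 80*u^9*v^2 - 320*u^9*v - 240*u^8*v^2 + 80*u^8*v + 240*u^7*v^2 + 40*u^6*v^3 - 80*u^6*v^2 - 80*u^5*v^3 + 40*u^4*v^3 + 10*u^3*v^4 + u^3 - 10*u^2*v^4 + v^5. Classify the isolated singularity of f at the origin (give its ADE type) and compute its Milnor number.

Type E_{8}, Milnor number mu = 8.

The Hessian of f at 0 has rank 0. Corank 2; j^3 = u^3 is a perfect cube, so E-series; the 5-jet and mu = 8 give E_8.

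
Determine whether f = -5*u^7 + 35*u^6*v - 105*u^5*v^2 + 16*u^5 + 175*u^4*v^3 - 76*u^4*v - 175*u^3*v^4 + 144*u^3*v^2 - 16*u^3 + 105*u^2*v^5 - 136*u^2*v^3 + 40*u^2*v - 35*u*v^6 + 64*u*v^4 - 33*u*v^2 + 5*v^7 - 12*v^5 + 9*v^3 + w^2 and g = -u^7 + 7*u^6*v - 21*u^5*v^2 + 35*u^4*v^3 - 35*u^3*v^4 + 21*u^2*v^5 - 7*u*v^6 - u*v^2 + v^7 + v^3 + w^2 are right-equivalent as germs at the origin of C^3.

Yes.

The Hessian of f at 0 has rank 1. Corank 2; j^3 = -(u - v)*(4*u - 3*v)^2 has shape L^2 M (L != M), so D-series; mu = 8 gives D_8. The Hessian of g at 0 has rank 1. Corank 2; j^3 = -v^2*(u - v) has shape L^2 M (L != M), so D-series; mu = 8 gives D_8. Both have type D_8, hence right-equivalent.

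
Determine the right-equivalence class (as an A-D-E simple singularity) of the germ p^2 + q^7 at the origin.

A_{6}

The Hessian of f at 0 has rank 1. Corank 1: A-series; mu = 6 gives A_6.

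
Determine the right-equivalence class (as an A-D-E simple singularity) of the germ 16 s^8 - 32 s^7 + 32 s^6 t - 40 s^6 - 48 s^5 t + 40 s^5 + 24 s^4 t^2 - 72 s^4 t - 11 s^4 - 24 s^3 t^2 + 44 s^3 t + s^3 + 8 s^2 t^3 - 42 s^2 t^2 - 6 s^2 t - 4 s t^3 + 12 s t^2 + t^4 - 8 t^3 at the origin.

E_{6}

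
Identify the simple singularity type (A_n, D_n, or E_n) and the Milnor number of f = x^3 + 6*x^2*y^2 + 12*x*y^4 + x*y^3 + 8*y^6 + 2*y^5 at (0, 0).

The Hessian of f at 0 has rank 0. Corank 2; j^3 = x^3 is a perfect cube, so E-series; the 4-jet and mu = 7 give E_7.

Type E_7, Milnor number mu = 7.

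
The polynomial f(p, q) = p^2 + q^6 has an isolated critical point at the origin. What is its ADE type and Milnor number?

Type A_5, Milnor number mu = 5.

The Hessian of f at 0 has rank 1. Corank 1: A-series; mu = 5 gives A_5.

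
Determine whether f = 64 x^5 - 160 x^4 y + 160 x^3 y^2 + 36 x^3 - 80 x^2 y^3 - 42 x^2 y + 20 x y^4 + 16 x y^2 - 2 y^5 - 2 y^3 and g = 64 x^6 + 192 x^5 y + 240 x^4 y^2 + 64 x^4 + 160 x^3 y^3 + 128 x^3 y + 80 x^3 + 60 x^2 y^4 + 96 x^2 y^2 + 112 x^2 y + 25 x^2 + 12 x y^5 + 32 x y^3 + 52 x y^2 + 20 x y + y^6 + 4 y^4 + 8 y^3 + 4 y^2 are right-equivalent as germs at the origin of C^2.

The Hessian of f at 0 is [[0, 0], [0, 0]] with rank 0, so corank 2. A Groebner basis of the Jacobian ideal J(f) in C{x,y} is {243*x*y/10 + y^4 - 81*y^2/10, x*y^2 - y^3/3, x^2 - 5*x*y/6 + y^2/6}; counting standard monomials gives mu = 6. Corank 2; j^3 = 2*(2*x - y)*(3*x - y)^2 has shape L^2 M (L != M), so D-series; mu = 6 gives D_6. The Hessian of g at 0 is [[50, 20], [20, 8]] with rank 1, so corank 1. A Groebner basis of the Jacobian ideal J(g) in C{x,y} is {x*y^2 - 275*x*y/2 - 5625*x/16 - 485*y^2/8 - 1125*y/8, 625*x*y/2 + 3125*x/4 + y^3 + 275*y^2/2 + 625*y/2, x^2 + x*y + 5*x/8 + y^2/4 + y/4}; counting standard monomials gives mu = 5. Corank 1: A-series; mu = 5 gives A_5. f is D_6 but g is A_5, hence not right-equivalent.

No.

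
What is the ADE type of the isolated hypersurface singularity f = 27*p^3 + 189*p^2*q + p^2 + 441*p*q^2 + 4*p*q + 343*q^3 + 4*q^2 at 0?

A2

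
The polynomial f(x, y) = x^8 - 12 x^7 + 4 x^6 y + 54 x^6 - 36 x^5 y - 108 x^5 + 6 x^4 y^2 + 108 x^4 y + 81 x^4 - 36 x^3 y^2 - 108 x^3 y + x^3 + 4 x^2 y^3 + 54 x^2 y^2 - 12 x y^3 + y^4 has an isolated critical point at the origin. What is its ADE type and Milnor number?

The Hessian of f at 0 is [[0, 0], [0, 0]] with rank 0, so corank 2. A Groebner basis of the Jacobian ideal J(f) in C{x,y} is {y^4, x*y^2 - y^3/9, x^2}; counting standard monomials gives mu = 6. Corank 2; j^3 = x^3 is a perfect cube, so E-series; the 4-jet and mu = 6 give E_6.

Type E_{6}, Milnor number mu = 6.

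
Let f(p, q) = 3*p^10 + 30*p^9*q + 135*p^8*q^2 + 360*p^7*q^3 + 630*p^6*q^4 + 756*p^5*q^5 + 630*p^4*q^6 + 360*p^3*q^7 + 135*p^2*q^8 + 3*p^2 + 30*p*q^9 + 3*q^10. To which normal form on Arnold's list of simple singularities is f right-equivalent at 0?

The Hessian of f at 0 has rank 1. Corank 1: A-series; mu = 9 gives A_9.

A_{9}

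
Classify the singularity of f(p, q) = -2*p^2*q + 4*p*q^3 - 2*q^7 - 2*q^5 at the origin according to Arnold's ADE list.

D8

The Hessian of f at 0 has rank 0. Corank 2; j^3 = -2*p^2*q has shape L^2 M (L != M), so D-series; mu = 8 gives D_8.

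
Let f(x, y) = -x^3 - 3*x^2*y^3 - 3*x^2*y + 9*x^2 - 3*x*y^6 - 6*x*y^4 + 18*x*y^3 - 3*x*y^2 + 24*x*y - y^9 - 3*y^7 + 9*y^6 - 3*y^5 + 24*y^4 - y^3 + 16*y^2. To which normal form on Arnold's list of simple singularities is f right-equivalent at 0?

The Hessian of f at 0 has rank 1. Corank 1: A-series; mu = 2 gives A_2.

A_2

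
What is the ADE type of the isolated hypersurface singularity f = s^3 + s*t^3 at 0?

The Hessian of f at 0 is [[0, 0], [0, 0]] with rank 0, so corank 2. A Groebner basis of the Jacobian ideal J(f) in C{s,t} is {s^3, s*t^2, 3*s^2 + t^3}; counting standard monomials gives mu = 7. Corank 2; j^3 = s^3 is a perfect cube, so E-series; the 4-jet and mu = 7 give E_7.

E_{7}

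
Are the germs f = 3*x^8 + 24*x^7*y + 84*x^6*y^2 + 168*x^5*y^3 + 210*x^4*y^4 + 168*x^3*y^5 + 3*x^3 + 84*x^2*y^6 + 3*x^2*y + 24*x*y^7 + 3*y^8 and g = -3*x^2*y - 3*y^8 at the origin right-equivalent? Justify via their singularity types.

Yes.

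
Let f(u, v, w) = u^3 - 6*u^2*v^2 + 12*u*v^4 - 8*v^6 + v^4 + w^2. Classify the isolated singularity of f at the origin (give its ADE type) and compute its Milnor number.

The Hessian of f at 0 is [[0, 0, 0], [0, 0, 0], [0, 0, 2]] with rank 1, so corank 2. A Groebner basis of the Jacobian ideal J(f) in C{u,v,w} is {u^3, u^2*v, -u^2/4 + u*v^2, v^3, w}; counting standard monomials gives mu = 6. Corank 2; j^3 = u^3 is a perfect cube, so E-series; the 4-jet and mu = 6 give E_6.

Type E_{6}, Milnor number mu = 6.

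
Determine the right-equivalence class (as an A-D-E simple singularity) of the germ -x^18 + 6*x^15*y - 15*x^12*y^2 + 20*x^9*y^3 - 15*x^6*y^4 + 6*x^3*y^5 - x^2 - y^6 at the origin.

The Hessian of f at 0 has rank 1. Corank 1: A-series; mu = 5 gives A_5.

A_{5}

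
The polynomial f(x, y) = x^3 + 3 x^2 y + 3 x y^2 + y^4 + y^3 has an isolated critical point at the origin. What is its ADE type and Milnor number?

The Hessian of f at 0 is [[0, 0], [0, 0]] with rank 0, so corank 2. A Groebner basis of the Jacobian ideal J(f) in C{x,y} is {y^3, x^2 + 2*x*y + y^2}; counting standard monomials gives mu = 6. Corank 2; j^3 = (x + y)^3 is a perfect cube, so E-series; the 4-jet and mu = 6 give E_6.

Type E6, Milnor number mu = 6.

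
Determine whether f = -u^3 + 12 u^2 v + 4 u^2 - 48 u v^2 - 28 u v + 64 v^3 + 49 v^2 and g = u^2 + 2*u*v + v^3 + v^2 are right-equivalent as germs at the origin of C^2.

The Hessian of f at 0 has rank 1. Corank 1: A-series; mu = 2 gives A_2. The Hessian of g at 0 has rank 1. Corank 1: A-series; mu = 2 gives A_2. Both have type A_2, hence right-equivalent.

Yes.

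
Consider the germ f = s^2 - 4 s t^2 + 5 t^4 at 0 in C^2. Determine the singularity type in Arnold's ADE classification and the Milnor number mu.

The Hessian of f at 0 is [[2, 0], [0, 0]] with rank 1, so corank 1. A Groebner basis of the Jacobian ideal J(f) in C{s,t} is {s^2, s*t, -s/2 + t^2}; counting standard monomials gives mu = 3. Corank 1: A-series; mu = 3 gives A_3.

Type A_3, Milnor number mu = 3.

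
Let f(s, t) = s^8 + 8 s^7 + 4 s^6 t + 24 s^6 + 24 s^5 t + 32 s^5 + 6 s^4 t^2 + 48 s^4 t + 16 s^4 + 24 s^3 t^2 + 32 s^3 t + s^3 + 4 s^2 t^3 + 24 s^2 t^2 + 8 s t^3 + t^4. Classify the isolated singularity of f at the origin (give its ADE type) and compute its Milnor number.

Type E_{6}, Milnor number mu = 6.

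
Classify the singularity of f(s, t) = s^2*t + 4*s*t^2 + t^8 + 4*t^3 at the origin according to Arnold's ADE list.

D9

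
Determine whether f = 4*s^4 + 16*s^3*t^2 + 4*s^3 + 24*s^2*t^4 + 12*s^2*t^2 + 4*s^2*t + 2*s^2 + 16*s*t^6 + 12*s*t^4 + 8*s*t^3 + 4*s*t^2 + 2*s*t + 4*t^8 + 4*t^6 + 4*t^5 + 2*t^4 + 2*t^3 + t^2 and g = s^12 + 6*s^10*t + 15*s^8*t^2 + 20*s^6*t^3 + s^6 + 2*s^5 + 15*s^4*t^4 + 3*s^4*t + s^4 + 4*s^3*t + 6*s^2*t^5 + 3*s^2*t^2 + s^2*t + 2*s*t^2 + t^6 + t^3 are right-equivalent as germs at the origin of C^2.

The Hessian of f at 0 is [[4, 2], [2, 2]] with rank 2, so corank 0. A Groebner basis of the Jacobian ideal J(f) in C{s,t} is {s, t}; counting standard monomials gives mu = 1. Corank 0: nondegenerate Morse point, so A_1. The Hessian of g at 0 is [[0, 0], [0, 0]] with rank 0, so corank 2. A Groebner basis of the Jacobian ideal J(g) in C{s,t} is {-5*s^2/9 - 8*s*t/9 + t^4 + 2*t^3/9 - t^2/3, s^3 - s^2/3 - 7*s*t/3 - 2*t^3/3 - 2*t^2, s^2*t + s*t + t^2, s^2/9 + s*t^2 - 2*s*t/9 + 5*t^3/9 - t^2/3}; counting standard monomials gives mu = 7. Corank 2; j^3 = t*(s + t)^2 has shape L^2 M (L != M), so D-series; mu = 7 gives D_7. f is A_1 but g is D_7, hence not right-equivalent.

No.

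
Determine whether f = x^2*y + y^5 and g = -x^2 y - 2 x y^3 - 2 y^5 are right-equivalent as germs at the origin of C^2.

Yes.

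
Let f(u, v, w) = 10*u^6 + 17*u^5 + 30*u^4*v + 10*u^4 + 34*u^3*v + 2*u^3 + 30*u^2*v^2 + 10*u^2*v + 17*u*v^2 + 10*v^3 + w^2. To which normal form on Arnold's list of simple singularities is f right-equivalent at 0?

The Hessian of f at 0 has rank 1. Corank 2; j^3 = (u + 2*v)*(2*u^2 + 6*u*v + 5*v^2) splits into three distinct lines over C (the quadratic factor has nonzero discriminant), so D_4.

D_4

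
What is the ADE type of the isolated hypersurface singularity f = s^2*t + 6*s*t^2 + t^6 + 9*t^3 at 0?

The Hessian of f at 0 has rank 0. Corank 2; j^3 = t*(s + 3*t)^2 has shape L^2 M (L != M), so D-series; mu = 7 gives D_7.

D_{7}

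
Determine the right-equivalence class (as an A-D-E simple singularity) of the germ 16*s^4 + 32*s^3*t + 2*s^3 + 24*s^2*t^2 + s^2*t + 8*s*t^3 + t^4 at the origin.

D_{5}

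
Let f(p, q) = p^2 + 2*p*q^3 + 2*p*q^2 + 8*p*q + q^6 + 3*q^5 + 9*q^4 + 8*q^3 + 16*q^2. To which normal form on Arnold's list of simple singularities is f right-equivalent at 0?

The Hessian of f at 0 is [[2, 8], [8, 32]] with rank 1, so corank 1. A Groebner basis of the Jacobian ideal J(f) in C{p,q} is {p + q^3 + q^2 + 4*q, p^2 + 8*p - 8*q^2 + 32*q, p*q - p + 3*q^2 - 4*q}; counting standard monomials gives mu = 4. Corank 1: A-series; mu = 4 gives A_4.

A4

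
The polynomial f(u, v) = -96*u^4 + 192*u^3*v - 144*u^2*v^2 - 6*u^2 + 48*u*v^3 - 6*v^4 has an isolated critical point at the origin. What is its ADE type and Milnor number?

The Hessian of f at 0 is [[-12, 0], [0, 0]] with rank 1, so corank 1. A Groebner basis of the Jacobian ideal J(f) in C{u,v} is {v^3, u}; counting standard monomials gives mu = 3. Corank 1: A-series; mu = 3 gives A_3.

Type A_3, Milnor number mu = 3.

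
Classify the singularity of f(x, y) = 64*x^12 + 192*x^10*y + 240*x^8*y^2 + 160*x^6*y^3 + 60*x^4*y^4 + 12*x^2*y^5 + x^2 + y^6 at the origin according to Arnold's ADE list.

A_{5}

The Hessian of f at 0 has rank 1. Corank 1: A-series; mu = 5 gives A_5.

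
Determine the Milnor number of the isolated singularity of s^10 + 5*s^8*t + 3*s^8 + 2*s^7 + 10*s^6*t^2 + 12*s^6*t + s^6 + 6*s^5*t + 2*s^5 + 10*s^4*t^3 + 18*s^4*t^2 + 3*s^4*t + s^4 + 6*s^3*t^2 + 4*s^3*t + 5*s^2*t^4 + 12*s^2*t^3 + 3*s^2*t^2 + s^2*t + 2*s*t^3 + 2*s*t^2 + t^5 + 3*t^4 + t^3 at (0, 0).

The Hessian of f at 0 has rank 0. Corank 2; j^3 = t*(s + t)^2 has shape L^2 M (L != M), so D-series; mu = 5 gives D_5.

5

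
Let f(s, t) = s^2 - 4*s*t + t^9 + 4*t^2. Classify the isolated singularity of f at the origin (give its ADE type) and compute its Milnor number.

The Hessian of f at 0 is [[2, -4], [-4, 8]] with rank 1, so corank 1. A Groebner basis of the Jacobian ideal J(f) in C{s,t} is {t^8, s - 2*t}; counting standard monomials gives mu = 8. Corank 1: A-series; mu = 8 gives A_8.

Type A_{8}, Milnor number mu = 8.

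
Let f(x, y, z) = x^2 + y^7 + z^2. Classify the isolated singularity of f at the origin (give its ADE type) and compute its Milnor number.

The Hessian of f at 0 is [[2, 0, 0], [0, 0, 0], [0, 0, 2]] with rank 2, so corank 1. A Groebner basis of the Jacobian ideal J(f) in C{x,y,z} is {y^6, x, z}; counting standard monomials gives mu = 6. Corank 1: A-series; mu = 6 gives A_6.

Type A_6, Milnor number mu = 6.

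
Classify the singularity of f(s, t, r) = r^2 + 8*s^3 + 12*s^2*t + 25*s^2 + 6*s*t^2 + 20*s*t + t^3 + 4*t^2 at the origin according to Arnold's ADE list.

The Hessian of f at 0 is [[50, 20, 0], [20, 8, 0], [0, 0, 2]] with rank 2, so corank 1. A Groebner basis of the Jacobian ideal J(f) in C{s,t,r} is {t^2, s + 2*t/5, r}; counting standard monomials gives mu = 2. Corank 1: A-series; mu = 2 gives A_2.

A_{2}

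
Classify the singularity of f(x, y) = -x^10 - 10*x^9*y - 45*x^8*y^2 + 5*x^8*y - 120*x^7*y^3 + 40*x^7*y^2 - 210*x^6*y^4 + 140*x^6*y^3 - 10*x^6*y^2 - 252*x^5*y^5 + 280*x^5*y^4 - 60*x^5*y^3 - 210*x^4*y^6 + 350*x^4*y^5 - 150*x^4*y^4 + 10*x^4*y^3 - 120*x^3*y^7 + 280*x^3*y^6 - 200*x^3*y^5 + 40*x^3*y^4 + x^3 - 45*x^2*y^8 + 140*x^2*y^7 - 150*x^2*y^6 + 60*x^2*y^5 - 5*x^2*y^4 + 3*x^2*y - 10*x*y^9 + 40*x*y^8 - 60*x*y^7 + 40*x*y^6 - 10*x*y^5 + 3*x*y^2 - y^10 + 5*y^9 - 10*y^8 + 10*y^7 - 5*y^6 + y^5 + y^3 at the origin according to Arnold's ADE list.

E_{8}

The Hessian of f at 0 has rank 0. Corank 2; j^3 = (x + y)^3 is a perfect cube, so E-series; the 5-jet and mu = 8 give E_8.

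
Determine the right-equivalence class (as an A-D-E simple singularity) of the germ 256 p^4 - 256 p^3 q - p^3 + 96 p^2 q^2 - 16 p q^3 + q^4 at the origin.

The Hessian of f at 0 has rank 0. Corank 2; j^3 = -p^3 is a perfect cube, so E-series; the 4-jet and mu = 6 give E_6.

E_6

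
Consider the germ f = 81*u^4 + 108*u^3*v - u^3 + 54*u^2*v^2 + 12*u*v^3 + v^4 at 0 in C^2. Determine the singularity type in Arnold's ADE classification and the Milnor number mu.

Type E_6, Milnor number mu = 6.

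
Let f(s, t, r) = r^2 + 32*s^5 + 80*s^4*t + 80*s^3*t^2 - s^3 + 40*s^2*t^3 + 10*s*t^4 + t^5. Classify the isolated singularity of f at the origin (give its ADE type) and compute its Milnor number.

The Hessian of f at 0 has rank 1. Corank 2; j^3 = -s^3 is a perfect cube, so E-series; the 5-jet and mu = 8 give E_8.

Type E_{8}, Milnor number mu = 8.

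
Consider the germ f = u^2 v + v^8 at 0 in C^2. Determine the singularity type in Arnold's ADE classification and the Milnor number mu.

Type D9, Milnor number mu = 9.

The Hessian of f at 0 is [[0, 0], [0, 0]] with rank 0, so corank 2. A Groebner basis of the Jacobian ideal J(f) in C{u,v} is {u^2/8 + v^7, u^3, u*v}; counting standard monomials gives mu = 9. Corank 2; j^3 = u^2*v has shape L^2 M (L != M), so D-series; mu = 9 gives D_9.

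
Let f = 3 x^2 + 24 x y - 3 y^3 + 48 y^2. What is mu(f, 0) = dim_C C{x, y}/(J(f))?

2

The Hessian of f at 0 has rank 1. Corank 1: A-series; mu = 2 gives A_2.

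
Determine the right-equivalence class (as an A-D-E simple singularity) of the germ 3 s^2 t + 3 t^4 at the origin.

D5

The Hessian of f at 0 has rank 0. Corank 2; j^3 = 3*s^2*t has shape L^2 M (L != M), so D-series; mu = 5 gives D_5.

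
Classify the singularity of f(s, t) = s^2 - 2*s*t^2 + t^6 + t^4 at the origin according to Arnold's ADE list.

A5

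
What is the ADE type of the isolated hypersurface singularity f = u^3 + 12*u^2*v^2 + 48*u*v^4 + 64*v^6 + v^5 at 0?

E_8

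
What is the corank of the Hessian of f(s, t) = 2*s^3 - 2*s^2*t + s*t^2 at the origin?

Hessian at 0 has rank 0.

2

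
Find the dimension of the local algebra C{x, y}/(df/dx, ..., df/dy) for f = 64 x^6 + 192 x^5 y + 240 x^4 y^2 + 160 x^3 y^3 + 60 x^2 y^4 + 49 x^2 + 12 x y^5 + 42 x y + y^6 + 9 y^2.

5

The Hessian of f at 0 has rank 1. Corank 1: A-series; mu = 5 gives A_5.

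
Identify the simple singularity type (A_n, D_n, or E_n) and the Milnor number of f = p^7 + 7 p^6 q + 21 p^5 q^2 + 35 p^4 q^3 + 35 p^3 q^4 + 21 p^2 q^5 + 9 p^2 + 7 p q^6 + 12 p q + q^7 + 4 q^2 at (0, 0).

The Hessian of f at 0 has rank 1. Corank 1: A-series; mu = 6 gives A_6.

Type A6, Milnor number mu = 6.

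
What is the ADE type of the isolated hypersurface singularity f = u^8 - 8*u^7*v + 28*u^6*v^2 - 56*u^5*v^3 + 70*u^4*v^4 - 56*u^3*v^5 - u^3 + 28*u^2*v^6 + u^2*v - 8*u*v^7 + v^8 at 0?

D_{9}

The Hessian of f at 0 has rank 0. Corank 2; j^3 = -u^2*(u - v) has shape L^2 M (L != M), so D-series; mu = 9 gives D_9.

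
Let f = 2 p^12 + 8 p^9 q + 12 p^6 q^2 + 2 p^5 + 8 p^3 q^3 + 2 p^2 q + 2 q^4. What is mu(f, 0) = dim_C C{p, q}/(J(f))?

5

The Hessian of f at 0 is [[0, 0], [0, 0]] with rank 0, so corank 2. A Groebner basis of the Jacobian ideal J(f) in C{p,q} is {p^3, p^2/4 + q^3, p*q}; counting standard monomials gives mu = 5. Corank 2; j^3 = 2*p^2*q has shape L^2 M (L != M), so D-series; mu = 5 gives D_5.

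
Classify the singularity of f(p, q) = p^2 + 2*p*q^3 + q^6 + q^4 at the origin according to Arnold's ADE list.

The Hessian of f at 0 is [[2, 0], [0, 0]] with rank 1, so corank 1. A Groebner basis of the Jacobian ideal J(f) in C{p,q} is {q^3, p}; counting standard monomials gives mu = 3. Corank 1: A-series; mu = 3 gives A_3.

A_3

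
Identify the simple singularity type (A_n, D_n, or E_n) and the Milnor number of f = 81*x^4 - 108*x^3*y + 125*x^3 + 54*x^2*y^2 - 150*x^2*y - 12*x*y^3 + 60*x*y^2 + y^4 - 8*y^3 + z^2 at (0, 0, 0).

The Hessian of f at 0 has rank 1. Corank 2; j^3 = (5*x - 2*y)^3 is a perfect cube, so E-series; the 4-jet and mu = 6 give E_6.

Type E6, Milnor number mu = 6.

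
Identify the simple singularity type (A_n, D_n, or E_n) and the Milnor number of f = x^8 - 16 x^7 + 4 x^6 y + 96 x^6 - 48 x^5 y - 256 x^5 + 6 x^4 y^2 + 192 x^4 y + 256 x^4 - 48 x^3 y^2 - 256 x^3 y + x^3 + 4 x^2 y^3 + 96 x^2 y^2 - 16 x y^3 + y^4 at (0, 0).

The Hessian of f at 0 is [[0, 0], [0, 0]] with rank 0, so corank 2. A Groebner basis of the Jacobian ideal J(f) in C{x,y} is {y^4, x*y^2 - y^3/12, x^2}; counting standard monomials gives mu = 6. Corank 2; j^3 = x^3 is a perfect cube, so E-series; the 4-jet and mu = 6 give E_6.

Type E_{6}, Milnor number mu = 6.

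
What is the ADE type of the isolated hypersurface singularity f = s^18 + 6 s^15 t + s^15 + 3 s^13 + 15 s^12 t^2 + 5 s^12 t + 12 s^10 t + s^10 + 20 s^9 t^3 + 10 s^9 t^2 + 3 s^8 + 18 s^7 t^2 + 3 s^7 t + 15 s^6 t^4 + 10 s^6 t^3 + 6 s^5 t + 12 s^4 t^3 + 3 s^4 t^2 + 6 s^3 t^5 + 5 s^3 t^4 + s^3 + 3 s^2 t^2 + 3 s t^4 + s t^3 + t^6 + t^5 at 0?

The Hessian of f at 0 is [[0, 0], [0, 0]] with rank 0, so corank 2. A Groebner basis of the Jacobian ideal J(f) in C{s,t} is {-s^2 + t^4 - t^3/3, s^3, s^2*t + s^2/3 + t^3/9, s^2 + s*t^2 + t^3/3}; counting standard monomials gives mu = 7. Corank 2; j^3 = s^3 is a perfect cube, so E-series; the 4-jet and mu = 7 give E_7.

E_7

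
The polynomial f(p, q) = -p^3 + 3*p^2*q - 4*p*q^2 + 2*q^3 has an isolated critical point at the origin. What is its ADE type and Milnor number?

Type D_4, Milnor number mu = 4.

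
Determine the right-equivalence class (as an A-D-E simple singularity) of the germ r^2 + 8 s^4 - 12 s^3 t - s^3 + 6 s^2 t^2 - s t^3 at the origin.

E7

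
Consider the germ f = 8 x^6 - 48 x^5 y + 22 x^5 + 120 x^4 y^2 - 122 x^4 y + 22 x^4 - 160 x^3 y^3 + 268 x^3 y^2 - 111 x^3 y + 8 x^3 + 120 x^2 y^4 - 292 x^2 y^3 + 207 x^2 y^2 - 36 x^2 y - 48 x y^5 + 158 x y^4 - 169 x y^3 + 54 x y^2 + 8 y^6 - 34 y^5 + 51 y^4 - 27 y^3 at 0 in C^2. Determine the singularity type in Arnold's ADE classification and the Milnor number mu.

Type E_7, Milnor number mu = 7.

The Hessian of f at 0 is [[0, 0], [0, 0]] with rank 0, so corank 2. A Groebner basis of the Jacobian ideal J(f) in C{x,y} is {-768*x^2/35 + 2304*x*y/35 + y^4 + 8*y^3/35 - 1728*y^2/35, x^3 + 1476*x^2/35 - 4428*x*y/35 - 267*y^3/70 + 3321*y^2/35, x^2*y + 664*x^2/35 - 1992*x*y/35 - 257*y^3/105 + 1494*y^2/35, 32*x^2/5 + x*y^2 - 96*x*y/5 - 47*y^3/30 + 72*y^2/5}; counting standard monomials gives mu = 7. Corank 2; j^3 = (2*x - 3*y)^3 is a perfect cube, so E-series; the 4-jet and mu = 7 give E_7.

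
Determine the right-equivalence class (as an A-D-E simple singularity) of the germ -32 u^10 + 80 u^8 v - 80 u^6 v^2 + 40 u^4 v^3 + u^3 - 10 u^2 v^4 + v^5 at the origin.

The Hessian of f at 0 has rank 0. Corank 2; j^3 = u^3 is a perfect cube, so E-series; the 5-jet and mu = 8 give E_8.

E8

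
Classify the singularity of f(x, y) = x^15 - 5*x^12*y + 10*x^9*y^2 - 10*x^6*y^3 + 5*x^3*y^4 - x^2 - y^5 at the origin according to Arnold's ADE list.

The Hessian of f at 0 is [[-2, 0], [0, 0]] with rank 1, so corank 1. A Groebner basis of the Jacobian ideal J(f) in C{x,y} is {y^4, x}; counting standard monomials gives mu = 4. Corank 1: A-series; mu = 4 gives A_4.

A_4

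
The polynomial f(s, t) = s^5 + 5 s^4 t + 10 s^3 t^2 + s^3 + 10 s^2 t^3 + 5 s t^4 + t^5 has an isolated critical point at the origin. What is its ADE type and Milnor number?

Type E8, Milnor number mu = 8.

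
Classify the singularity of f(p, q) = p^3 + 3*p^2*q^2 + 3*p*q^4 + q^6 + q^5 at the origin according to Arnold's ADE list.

The Hessian of f at 0 is [[0, 0], [0, 0]] with rank 0, so corank 2. A Groebner basis of the Jacobian ideal J(f) in C{p,q} is {q^4, p^3, p^2/2 + p*q^2}; counting standard monomials gives mu = 8. Corank 2; j^3 = p^3 is a perfect cube, so E-series; the 5-jet and mu = 8 give E_8.

E8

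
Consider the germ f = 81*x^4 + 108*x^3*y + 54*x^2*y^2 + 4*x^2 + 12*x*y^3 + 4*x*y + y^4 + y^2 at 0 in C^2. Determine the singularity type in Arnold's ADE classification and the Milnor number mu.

The Hessian of f at 0 has rank 1. Corank 1: A-series; mu = 3 gives A_3.

Type A_3, Milnor number mu = 3.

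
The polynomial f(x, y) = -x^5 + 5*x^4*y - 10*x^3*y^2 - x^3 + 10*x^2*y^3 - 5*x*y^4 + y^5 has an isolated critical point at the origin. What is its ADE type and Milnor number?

The Hessian of f at 0 is [[0, 0], [0, 0]] with rank 0, so corank 2. A Groebner basis of the Jacobian ideal J(f) in C{x,y} is {y^5, x*y^3 - y^4/4, x^2}; counting standard monomials gives mu = 8. Corank 2; j^3 = -x^3 is a perfect cube, so E-series; the 5-jet and mu = 8 give E_8.

Type E_8, Milnor number mu = 8.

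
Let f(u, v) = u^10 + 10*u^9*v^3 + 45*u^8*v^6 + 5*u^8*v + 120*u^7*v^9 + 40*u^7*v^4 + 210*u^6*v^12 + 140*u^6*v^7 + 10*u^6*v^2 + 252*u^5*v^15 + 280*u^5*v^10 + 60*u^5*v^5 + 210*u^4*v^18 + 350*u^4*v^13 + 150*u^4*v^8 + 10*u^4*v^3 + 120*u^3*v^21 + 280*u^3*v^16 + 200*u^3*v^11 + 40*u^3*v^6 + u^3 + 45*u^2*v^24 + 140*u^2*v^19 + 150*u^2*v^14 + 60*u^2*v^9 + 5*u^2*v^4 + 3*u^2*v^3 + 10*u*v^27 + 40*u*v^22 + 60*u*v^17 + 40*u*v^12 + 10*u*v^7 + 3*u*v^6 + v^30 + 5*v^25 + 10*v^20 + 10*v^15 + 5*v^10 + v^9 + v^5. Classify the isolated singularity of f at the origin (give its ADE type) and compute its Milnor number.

The Hessian of f at 0 has rank 0. Corank 2; j^3 = u^3 is a perfect cube, so E-series; the 5-jet and mu = 8 give E_8.

Type E_8, Milnor number mu = 8.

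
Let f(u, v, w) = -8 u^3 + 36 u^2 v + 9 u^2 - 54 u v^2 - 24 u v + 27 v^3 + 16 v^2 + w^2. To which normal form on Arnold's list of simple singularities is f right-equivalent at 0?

A2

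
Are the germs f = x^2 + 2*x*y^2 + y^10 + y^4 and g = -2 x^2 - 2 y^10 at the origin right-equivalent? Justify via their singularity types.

Yes.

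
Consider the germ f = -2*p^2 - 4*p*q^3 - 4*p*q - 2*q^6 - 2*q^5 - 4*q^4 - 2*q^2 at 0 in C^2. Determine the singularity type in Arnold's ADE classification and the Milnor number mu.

The Hessian of f at 0 is [[-4, -4], [-4, -4]] with rank 1, so corank 1. A Groebner basis of the Jacobian ideal J(f) in C{p,q} is {p + q^3 + q, p^2 - q^2, p*q + q^2}; counting standard monomials gives mu = 4. Corank 1: A-series; mu = 4 gives A_4.

Type A_4, Milnor number mu = 4.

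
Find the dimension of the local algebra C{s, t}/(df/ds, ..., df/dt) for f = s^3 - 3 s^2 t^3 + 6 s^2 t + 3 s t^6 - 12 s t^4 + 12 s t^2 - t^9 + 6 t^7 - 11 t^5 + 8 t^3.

The Hessian of f at 0 is [[0, 0], [0, 0]] with rank 0, so corank 2. A Groebner basis of the Jacobian ideal J(f) in C{s,t} is {-s^2/2 + s*t^3 - 2*s*t - 2*t^2, t^4, s^3 - 12*s*t^2 - 16*t^3, s^2*t + 4*s*t^2 + 4*t^3}; counting standard monomials gives mu = 8. Corank 2; j^3 = (s + 2*t)^3 is a perfect cube, so E-series; the 5-jet and mu = 8 give E_8.

8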